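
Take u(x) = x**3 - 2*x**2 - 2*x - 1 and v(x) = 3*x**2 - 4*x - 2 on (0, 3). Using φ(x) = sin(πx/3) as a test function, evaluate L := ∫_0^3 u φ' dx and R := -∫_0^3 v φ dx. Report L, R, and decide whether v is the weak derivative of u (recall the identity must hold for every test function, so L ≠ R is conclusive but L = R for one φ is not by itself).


LHS = -33/π + 324/π^3, RHS = -33/π + 324/π^3. Yes, v = u' weakly.

u(x) = x**3 - 2*x**2 - 2*x - 1, classical derivative u'(x) = 3*x**2 - 4*x - 2.
φ(x) = sin(πx/3), so φ'(x) = π*cos(π*x/3)/3.
Note φ(0) = φ(3) = 0, so the boundary term u·φ vanishes.
LHS = ∫_0^3 u(x) φ'(x) dx = ∫_0^3 (π*x^3*cos(π*x/3)/3 - 2*π*x^2*cos(π*x/3)/3 - 2*π*x*cos(π*x/3)/3 - π*cos(π*x/3)/3) dx. Term by term:
  ∫_0^3 -π*cos(π*x/3)/3 dx = 0;  ∫_0^3 -2*π*x*cos(π*x/3)/3 dx = 12/π;  ∫_0^3 -2*π*x^2*cos(π*x/3)/3 dx = 36/π;
  ∫_0^3 π*x^3*cos(π*x/3)/3 dx = -81/π + 324/π^3.
Sum: 0 + 12/π + 36/π + -81/π + 324/π^3 = -33/π + 324/π^3.
So LHS = -33/π + 324/π^3.
∫_0^3 v(x) φ(x) dx = ∫_0^3 (3*x^2*sin(π*x/3) - 4*x*sin(π*x/3) - 2*sin(π*x/3)) dx. Term by term:
  ∫_0^3 -2*sin(π*x/3) dx = -12/π;  ∫_0^3 -4*x*sin(π*x/3) dx = -36/π;  ∫_0^3 3*x^2*sin(π*x/3) dx = -324/π^3 + 81/π.
Sum: -12/π − 36/π + -324/π^3 + 81/π = -324/π^3 + 33/π.
So RHS = -∫_0^3 v(x) φ(x) dx = -33/π + 324/π^3.
LHS = RHS, so the identity holds for this test φ.
Moreover u is smooth here and v(x) = u'(x) = 3*x**2 - 4*x - 2 pointwise, so the identity holds for every test function. Hence v is the weak derivative of u.


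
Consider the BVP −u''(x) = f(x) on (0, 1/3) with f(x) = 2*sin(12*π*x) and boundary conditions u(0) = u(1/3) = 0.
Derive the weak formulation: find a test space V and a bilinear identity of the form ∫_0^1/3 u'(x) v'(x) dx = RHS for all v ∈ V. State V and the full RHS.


V = H^1_0(0, 1/3) (so v(0) = v(1/3) = 0); weak form: ∫_0^1/3 u'v' dx = ∫_0^1/3 (2*sin(12*π*x)) v dx for all v ∈ V.

Multiply both sides by a test function v and integrate from 0 to 1/3:
  ∫_0^1/3 −u''(x) v(x) dx = ∫_0^1/3 f(x) v(x) dx.
Integrate the LHS by parts once:
  ∫_0^1/3 −u'' v dx = −[u'(x) v(x)]_0^1/3 + ∫_0^1/3 u'(x) v'(x) dx.
Thus ∫_0^1/3 u'(x) v'(x) dx = ∫_0^1/3 f(x) v(x) dx + [u'(x) v(x)]_0^1/3.
Choose V so that boundary terms are either known or forced to vanish.
u is Dirichlet: u(0) = u(1/3) = 0. Let V = H^1_0(0, 1/3); then v(0) = v(1/3) = 0, and [u' v]_0^1/3 = 0.
Weak formulation: find u (satisfying any essential BC) such that ∫_0^1/3 u'(x) v'(x) dx = ∫_0^1/3 f v dx for all v ∈ V.
Substituting f(x) = 2*sin(12*π*x), the right-hand side is ∫_0^1/3 (2*sin(12*π*x)) v dx.


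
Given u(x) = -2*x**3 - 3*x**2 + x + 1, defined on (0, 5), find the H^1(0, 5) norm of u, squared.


||u||_{H^1}^2 = 4699045/42

The H^1 norm (squared) on an interval (0, L) is
  ||u||_{H^1}^2 = ∫_0^L u(x)^2 dx + ∫_0^L u'(x)^2 dx.
Compute u'(x) = -6*x**2 - 6*x + 1.
Then u(x)^2 = 4*x**6 + 12*x**5 + 5*x**4 - 10*x**3 - 5*x**2 + 2*x + 1 and u'(x)^2 = 36*x**4 + 72*x**3 + 24*x**2 - 12*x + 1.
Integrate each monomial from 0 to 5 using ∫_0^5 c·x^n dx = c·5^(n+1)/(n+1):
  ∫_0^5 u(x)^2 dx = ∫_0^5 (4*x^6 + 12*x^5 + 5*x^4 - 10*x^3 - 5*x^2 + 2*x + 1) dx. Term by term:
    ∫_0^5 4*x^6 dx = 312500/7;  ∫_0^5 12*x^5 dx = 31250;  ∫_0^5 5*x^4 dx = 3125;
    ∫_0^5 -10*x^3 dx = -3125/2;  ∫_0^5 -5*x^2 dx = -625/3;  ∫_0^5 2*x dx = 25;
    ∫_0^5 1 dx = 5.
  Sum: 312500/7 + 31250 + 3125 − 3125/2 − 625/3 + 25 + 5 = 3245635/42.
  ∫_0^5 u'(x)^2 dx = ∫_0^5 (36*x^4 + 72*x^3 + 24*x^2 - 12*x + 1) dx. Term by term:
    ∫_0^5 36*x^4 dx = 22500;  ∫_0^5 72*x^3 dx = 11250;  ∫_0^5 24*x^2 dx = 1000;
    ∫_0^5 -12*x dx = -150;  ∫_0^5 1 dx = 5.
  Sum: 22500 + 11250 + 1000 − 150 + 5 = 34605.
Adding: ||u||_{H^1}^2 = 3245635/42 + 34605 = 4699045/42.


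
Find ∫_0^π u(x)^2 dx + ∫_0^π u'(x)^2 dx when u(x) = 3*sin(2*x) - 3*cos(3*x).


||u||_{H^1(0,π)}^2 = 144 + 135*π/2

u'(x) = 9*sin(3*x) + 6*cos(2*x).
Expand u² and (u')² and integrate term by term on (0, π), using: for integers n ≥ 1, ∫_0^π sin²(nx) dx = ∫_0^π cos²(nx) dx = π/2; for n ≠ n', ∫_0^π sin(nx)sin(n'x) dx = ∫_0^π cos(nx)cos(n'x) dx = 0; and by product-to-sum, ∫_0^π sin(nx)cos(n'x) dx = ½∫_0^π [sin((n+n')x) + sin((n−n')x)] dx, which is 0 when n+n' is even and 2n/(n²−n'²) when n+n' is odd (it need not vanish on (0, π)).
  u² squared terms: (-3)²·∫cos(3x)² dx = 9·π/2 = 9*π/2;  (3)²·∫sin(2x)² dx = 9·π/2 = 9*π/2.
  u² cross terms: 2·(-3)·(3)·∫cos(3x)·sin(2x) dx = -18·(-4/5) = 72/5.
  So ∫_0^π u² dx = 9*π/2 + 9*π/2 + 72/5 = 72/5 + 9*π.
  (u')² squared terms: (6)²·∫cos(2x)² dx = 36·π/2 = 18*π;  (9)²·∫sin(3x)² dx = 81·π/2 = 81*π/2.
  (u')² cross terms: 2·(6)·(9)·∫cos(2x)·sin(3x) dx = 108·(6/5) = 648/5.
  So ∫_0^π (u')² dx = 18*π + 81*π/2 + 648/5 = 648/5 + 117*π/2.
||u||_{H^1}^2 = (72/5 + 9*π) + (648/5 + 117*π/2) = 144 + 135*π/2.


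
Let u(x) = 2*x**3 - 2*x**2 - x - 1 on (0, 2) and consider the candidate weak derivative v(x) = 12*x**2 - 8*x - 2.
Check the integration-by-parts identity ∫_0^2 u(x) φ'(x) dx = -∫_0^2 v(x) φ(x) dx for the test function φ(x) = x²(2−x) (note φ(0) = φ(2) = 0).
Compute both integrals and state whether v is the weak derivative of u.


LHS = -76/15, RHS = -152/15. No, v is not the weak derivative of u.

u(x) = 2*x**3 - 2*x**2 - x - 1, classical derivative u'(x) = 6*x**2 - 4*x - 1.
φ(x) = x²(2−x), so φ'(x) = x*(4 - 3*x).
Note φ(0) = φ(2) = 0, so the boundary term u·φ vanishes.
LHS = ∫_0^2 u(x) φ'(x) dx = ∫_0^2 (-6*x^5 + 14*x^4 - 5*x^3 - x^2 - 4*x) dx. Term by term:
  ∫_0^2 -6*x^5 dx = -64;  ∫_0^2 14*x^4 dx = 448/5;  ∫_0^2 -5*x^3 dx = -20;
  ∫_0^2 -x^2 dx = -8/3;  ∫_0^2 -4*x dx = -8.
Sum: -64 + 448/5 − 20 − 8/3 − 8 = -76/15.
So LHS = -76/15.
∫_0^2 v(x) φ(x) dx = ∫_0^2 (-12*x^5 + 32*x^4 - 14*x^3 - 4*x^2) dx. Term by term:
  ∫_0^2 -12*x^5 dx = -128;  ∫_0^2 32*x^4 dx = 1024/5;  ∫_0^2 -14*x^3 dx = -56;
  ∫_0^2 -4*x^2 dx = -32/3.
Sum: -128 + 1024/5 − 56 − 32/3 = 152/15.
So RHS = -∫_0^2 v(x) φ(x) dx = -152/15.
LHS − RHS = 76/15 ≠ 0, so the identity fails.
(For a valid weak derivative the identity must hold for EVERY test function, in particular this one. The failure shows v is NOT the weak derivative of u.)
Correct weak derivative would be u'(x) = 6*x**2 - 4*x - 1.


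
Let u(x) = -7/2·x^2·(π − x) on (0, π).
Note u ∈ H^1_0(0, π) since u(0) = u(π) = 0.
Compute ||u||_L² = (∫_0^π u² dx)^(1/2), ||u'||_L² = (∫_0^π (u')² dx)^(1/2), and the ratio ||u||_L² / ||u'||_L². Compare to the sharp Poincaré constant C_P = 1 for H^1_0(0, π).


||u||_L² / ||u'||_L² = sqrt(14)*π/14 < C_P = 1.

u(x) = -7/2·x^2·(π − x), so u'(x) = 7*x*(3*x - 2*π)/2.
u(x) = -7/2·x^2·(π − x) vanishes at x = 0 and x = π, so u ∈ H^1_0(0, π). Differentiate via the product rule and integrate the resulting polynomials term by term.
  ∫_0^π u² dx = ∫_0^π (49*x^6/4 - 49*π*x^5/2 + 49*π^2*x^4/4) dx. Term by term:
    ∫_0^π 49*x^6/4 dx = 7*π^7/4;  ∫_0^π -49*π*x^5/2 dx = -49*π^7/12;  ∫_0^π 49*π^2*x^4/4 dx = 49*π^7/20.
  Sum: 7*π^7/4 − 49*π^7/12 + 49*π^7/20 = 7*π^7/60.
  ∫_0^π (u')² dx = ∫_0^π (441*x^4/4 - 147*π*x^3 + 49*π^2*x^2) dx. Term by term:
    ∫_0^π 441*x^4/4 dx = 441*π^5/20;  ∫_0^π -147*π*x^3 dx = -147*π^5/4;  ∫_0^π 49*π^2*x^2 dx = 49*π^5/3.
  Sum: 441*π^5/20 − 147*π^5/4 + 49*π^5/3 = 49*π^5/30.
∫_0^π u² dx = 7*π^7/60, so ||u||_L² = sqrt(105)*π^(7/2)/30.
∫_0^π (u')² dx = 49*π^5/30, so ||u'||_L² = 7*sqrt(30)*π^(5/2)/30.
Ratio ||u||_L² / ||u'||_L² = sqrt(14)*π/14.
Sharp Poincaré constant on H^1_0(0, π) is C_P = L/π = 1, achieved by sin(x).
A polynomial bump cannot attain the sharp Poincaré constant (only the first sine eigenfunction does), so the ratio is strictly less than C_P, consistent with ||u||_L² ≤ C_P ||u'||_L².


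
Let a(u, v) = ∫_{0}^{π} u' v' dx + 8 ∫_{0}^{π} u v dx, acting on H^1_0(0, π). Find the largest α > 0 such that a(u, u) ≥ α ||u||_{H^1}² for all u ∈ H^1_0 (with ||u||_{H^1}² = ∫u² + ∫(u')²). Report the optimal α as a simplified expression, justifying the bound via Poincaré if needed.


α = 1

Coercivity of a(·,·) on H^1_0(0, π) means a(u, u) ≥ α ||u||_{H^1}² for every u ∈ H^1_0.
The interval has length L = π, and Poincaré/coercivity depend only on L. Here a(u, u) = ∫(u')² + (8)·∫u².
Here c = 8 ≥ 1, so a(u,u) = ∫(u')² + c∫u² ≥ ∫(u')² + ∫u² = ||u||_{H^1}², i.e. α = 1 works. No larger α is possible: a(u,u) ≥ α||u||_{H^1}² means (1−α)∫(u')² ≥ (α−c)∫u², and for the modes u_n = sin(nπ(x−x₀)/L) (x₀ the left endpoint) one has ∫u_n²/∫(u_n')² = (L/(nπ))² → 0, so a(u_n,u_n)/||u_n||_{H^1}² → 1. Hence the optimal constant is α = 1.
Therefore α = 1.


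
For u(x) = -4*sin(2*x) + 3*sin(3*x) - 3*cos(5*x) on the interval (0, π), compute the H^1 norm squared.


||u||_{H^1(0,π)}^2 = -832/7 + 202*π

u'(x) = 15*sin(5*x) - 8*cos(2*x) + 9*cos(3*x).
Expand u² and (u')² and integrate term by term on (0, π), using: for integers n ≥ 1, ∫_0^π sin²(nx) dx = ∫_0^π cos²(nx) dx = π/2; for n ≠ n', ∫_0^π sin(nx)sin(n'x) dx = ∫_0^π cos(nx)cos(n'x) dx = 0; and by product-to-sum, ∫_0^π sin(nx)cos(n'x) dx = ½∫_0^π [sin((n+n')x) + sin((n−n')x)] dx, which is 0 when n+n' is even and 2n/(n²−n'²) when n+n' is odd (it need not vanish on (0, π)).
  u² squared terms: (-4)²·∫sin(2x)² dx = 16·π/2 = 8*π;  (-3)²·∫cos(5x)² dx = 9·π/2 = 9*π/2;  (3)²·∫sin(3x)² dx = 9·π/2 = 9*π/2.
  u² cross terms: 2·(-4)·(-3)·∫sin(2x)·cos(5x) dx = 24·(-4/21) = -32/7;  2·(-4)·(3)·∫sin(2x)·sin(3x) dx = -24·(0) = 0;  2·(-3)·(3)·∫cos(5x)·sin(3x) dx = -18·(0) = 0.
  So ∫_0^π u² dx = 8*π + 9*π/2 + 9*π/2 − 32/7 + 0 + 0 = -32/7 + 17*π.
  (u')² squared terms: (-8)²·∫cos(2x)² dx = 64·π/2 = 32*π;  (9)²·∫cos(3x)² dx = 81·π/2 = 81*π/2;  (15)²·∫sin(5x)² dx = 225·π/2 = 225*π/2.
  (u')² cross terms: 2·(-8)·(9)·∫cos(2x)·cos(3x) dx = -144·(0) = 0;  2·(-8)·(15)·∫cos(2x)·sin(5x) dx = -240·(10/21) = -800/7;  2·(9)·(15)·∫cos(3x)·sin(5x) dx = 270·(0) = 0.
  So ∫_0^π (u')² dx = 32*π + 81*π/2 + 225*π/2 + 0 − 800/7 + 0 = -800/7 + 185*π.
||u||_{H^1}^2 = (-32/7 + 17*π) + (-800/7 + 185*π) = -832/7 + 202*π.


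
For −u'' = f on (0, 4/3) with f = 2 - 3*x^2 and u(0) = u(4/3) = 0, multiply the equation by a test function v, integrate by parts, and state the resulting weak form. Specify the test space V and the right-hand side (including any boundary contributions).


V = H^1_0(0, 4/3) (so v(0) = v(4/3) = 0); weak form: ∫_0^4/3 u'v' dx = ∫_0^4/3 (2 - 3*x^2) v dx for all v ∈ V.

Multiply both sides by a test function v and integrate from 0 to 4/3:
  ∫_0^4/3 −u''(x) v(x) dx = ∫_0^4/3 f(x) v(x) dx.
Integrate the LHS by parts once:
  ∫_0^4/3 −u'' v dx = −[u'(x) v(x)]_0^4/3 + ∫_0^4/3 u'(x) v'(x) dx.
Thus ∫_0^4/3 u'(x) v'(x) dx = ∫_0^4/3 f(x) v(x) dx + [u'(x) v(x)]_0^4/3.
Choose V so that boundary terms are either known or forced to vanish.
u is Dirichlet: u(0) = u(4/3) = 0. Let V = H^1_0(0, 4/3); then v(0) = v(4/3) = 0, and [u' v]_0^4/3 = 0.
Weak formulation: find u (satisfying any essential BC) such that ∫_0^4/3 u'(x) v'(x) dx = ∫_0^4/3 f v dx for all v ∈ V.
Substituting f(x) = 2 - 3*x^2, the right-hand side is ∫_0^4/3 (2 - 3*x^2) v dx.


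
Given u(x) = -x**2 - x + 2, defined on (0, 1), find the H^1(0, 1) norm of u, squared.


||u||_{H^1}^2 = 181/30

The H^1 norm (squared) on an interval (0, L) is
  ||u||_{H^1}^2 = ∫_0^L u(x)^2 dx + ∫_0^L u'(x)^2 dx.
Compute u'(x) = -2*x - 1.
Then u(x)^2 = x**4 + 2*x**3 - 3*x**2 - 4*x + 4 and u'(x)^2 = 4*x**2 + 4*x + 1.
Integrate each monomial from 0 to 1 using ∫_0^1 c·x^n dx = c·1^(n+1)/(n+1):
  ∫_0^1 u(x)^2 dx = ∫_0^1 (x^4 + 2*x^3 - 3*x^2 - 4*x + 4) dx. Term by term:
    ∫_0^1 x^4 dx = 1/5;  ∫_0^1 2*x^3 dx = 1/2;  ∫_0^1 -3*x^2 dx = -1;
    ∫_0^1 -4*x dx = -2;  ∫_0^1 4 dx = 4.
  Sum: 1/5 + 1/2 − 1 − 2 + 4 = 17/10.
  ∫_0^1 u'(x)^2 dx = ∫_0^1 (4*x^2 + 4*x + 1) dx. Term by term:
    ∫_0^1 4*x^2 dx = 4/3;  ∫_0^1 4*x dx = 2;  ∫_0^1 1 dx = 1.
  Sum: 4/3 + 2 + 1 = 13/3.
Adding: ||u||_{H^1}^2 = 17/10 + 13/3 = 181/30.


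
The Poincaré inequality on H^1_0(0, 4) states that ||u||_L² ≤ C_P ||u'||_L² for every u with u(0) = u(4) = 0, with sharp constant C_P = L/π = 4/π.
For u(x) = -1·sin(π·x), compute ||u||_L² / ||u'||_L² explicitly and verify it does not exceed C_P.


||u||_L² / ||u'||_L² = 1/π < C_P = 4/π.

u(x) = -1·sin(π·x), so u'(x) = -π*cos(π*x).
Writing u(x) = A·sin(kπx/L) with A = -1 and k = 4, use ∫_0^L sin²(kπx/L) dx = L/2 and ∫_0^L cos²(kπx/L) dx = L/2.
u² = 1·sin²(π·x) and (u')² = π^2·cos²(π·x), and each of sin², cos² integrates to L/2 = 2 over (0, 4).
∫_0^4 u² dx = 2, so ||u||_L² = sqrt(2).
∫_0^4 (u')² dx = 2*π^2, so ||u'||_L² = sqrt(2)*π.
Ratio ||u||_L² / ||u'||_L² = 1/π.
Sharp Poincaré constant on H^1_0(0, 4) is C_P = L/π = 4/π, achieved by sin(π/4·x).
This is the k = 4 harmonic; the ratio L/(kπ) is strictly less than C_P = L/π, consistent with the sharp inequality ||u||_L² ≤ C_P ||u'||_L².


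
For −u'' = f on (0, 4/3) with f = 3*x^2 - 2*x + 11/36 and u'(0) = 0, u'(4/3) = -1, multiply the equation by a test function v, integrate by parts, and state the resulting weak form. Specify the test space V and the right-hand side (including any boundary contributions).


V = H^1(0, 4/3) (v unrestricted at boundary; u is determined up to an additive constant); weak form: ∫_0^4/3 u'v' dx = ∫_0^4/3 (3*x^2 - 2*x + 11/36) v dx − v(4/3) for all v ∈ V.

Multiply both sides by a test function v and integrate from 0 to 4/3:
  ∫_0^4/3 −u''(x) v(x) dx = ∫_0^4/3 f(x) v(x) dx.
Integrate the LHS by parts once:
  ∫_0^4/3 −u'' v dx = −[u'(x) v(x)]_0^4/3 + ∫_0^4/3 u'(x) v'(x) dx.
Thus ∫_0^4/3 u'(x) v'(x) dx = ∫_0^4/3 f(x) v(x) dx + [u'(x) v(x)]_0^4/3.
Choose V so that boundary terms are either known or forced to vanish.
u has inhomogeneous Neumann u'(0) = 0, u'(4/3) = -1. [u' v]_0^4/3 = (-1)·v(4/3) − (0)·v(0) = − v(4/3). Take V = H^1(0, 4/3); boundary term becomes part of RHS.
Weak formulation: find u (satisfying any essential BC) such that ∫_0^4/3 u'(x) v'(x) dx = ∫_0^4/3 f v dx − v(4/3) for all v ∈ V (Neumann data are natural BCs: they enter the RHS as boundary terms).
Substituting f(x) = 3*x^2 - 2*x + 11/36, the right-hand side is ∫_0^4/3 (3*x^2 - 2*x + 11/36) v dx − v(4/3).
Compatibility check (pure Neumann): taking v ≡ 1 ∈ V gives 0 = ∫_0^4/3 f dx + (-1) − (0), i.e. ∫_0^4/3 f dx must equal u'(0) − u'(4/3) = 1. Indeed ∫_0^4/3 (3*x^2 - 2*x + 11/36) dx = 1, so the data are compatible. The solution is then unique only up to an additive constant (fix it e.g. by requiring ∫_0^4/3 u dx = 0).


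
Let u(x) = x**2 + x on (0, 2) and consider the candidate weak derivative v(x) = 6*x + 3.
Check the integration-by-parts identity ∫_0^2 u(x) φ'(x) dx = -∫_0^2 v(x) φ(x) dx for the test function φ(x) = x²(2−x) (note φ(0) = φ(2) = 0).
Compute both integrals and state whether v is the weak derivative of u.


LHS = -68/15, RHS = -68/5. No, v is not the weak derivative of u.

u(x) = x**2 + x, classical derivative u'(x) = 2*x + 1.
φ(x) = x²(2−x), so φ'(x) = x*(4 - 3*x).
Note φ(0) = φ(2) = 0, so the boundary term u·φ vanishes.
LHS = ∫_0^2 u(x) φ'(x) dx = ∫_0^2 (-3*x^4 + x^3 + 4*x^2) dx. Term by term:
  ∫_0^2 -3*x^4 dx = -96/5;  ∫_0^2 x^3 dx = 4;  ∫_0^2 4*x^2 dx = 32/3.
Sum: -96/5 + 4 + 32/3 = -68/15.
So LHS = -68/15.
∫_0^2 v(x) φ(x) dx = ∫_0^2 (-6*x^4 + 9*x^3 + 6*x^2) dx. Term by term:
  ∫_0^2 -6*x^4 dx = -192/5;  ∫_0^2 9*x^3 dx = 36;  ∫_0^2 6*x^2 dx = 16.
Sum: -192/5 + 36 + 16 = 68/5.
So RHS = -∫_0^2 v(x) φ(x) dx = -68/5.
LHS − RHS = 136/15 ≠ 0, so the identity fails.
(For a valid weak derivative the identity must hold for EVERY test function, in particular this one. The failure shows v is NOT the weak derivative of u.)
Correct weak derivative would be u'(x) = 2*x + 1.


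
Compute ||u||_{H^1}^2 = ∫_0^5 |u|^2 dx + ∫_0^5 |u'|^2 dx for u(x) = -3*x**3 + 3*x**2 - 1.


||u||_{H^1}^2 = 1331945/14

The H^1 norm (squared) on an interval (0, L) is
  ||u||_{H^1}^2 = ∫_0^L u(x)^2 dx + ∫_0^L u'(x)^2 dx.
Compute u'(x) = -9*x**2 + 6*x.
Then u(x)^2 = 9*x**6 - 18*x**5 + 9*x**4 + 6*x**3 - 6*x**2 + 1 and u'(x)^2 = 81*x**4 - 108*x**3 + 36*x**2.
Integrate each monomial from 0 to 5 using ∫_0^5 c·x^n dx = c·5^(n+1)/(n+1):
  ∫_0^5 u(x)^2 dx = ∫_0^5 (9*x^6 - 18*x^5 + 9*x^4 + 6*x^3 - 6*x^2 + 1) dx. Term by term:
    ∫_0^5 9*x^6 dx = 703125/7;  ∫_0^5 -18*x^5 dx = -46875;  ∫_0^5 9*x^4 dx = 5625;
    ∫_0^5 6*x^3 dx = 1875/2;  ∫_0^5 -6*x^2 dx = -250;  ∫_0^5 1 dx = 5.
  Sum: 703125/7 − 46875 + 5625 + 1875/2 − 250 + 5 = 838445/14.
  ∫_0^5 u'(x)^2 dx = ∫_0^5 (81*x^4 - 108*x^3 + 36*x^2) dx. Term by term:
    ∫_0^5 81*x^4 dx = 50625;  ∫_0^5 -108*x^3 dx = -16875;  ∫_0^5 36*x^2 dx = 1500.
  Sum: 50625 − 16875 + 1500 = 35250.
Adding: ||u||_{H^1}^2 = 838445/14 + 35250 = 1331945/14.


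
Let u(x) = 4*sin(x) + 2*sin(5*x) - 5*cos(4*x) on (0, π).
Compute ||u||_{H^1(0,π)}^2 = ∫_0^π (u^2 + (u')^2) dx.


||u||_{H^1(0,π)}^2 = -2584/9 + 561*π/2

u'(x) = 20*sin(4*x) + 4*cos(x) + 10*cos(5*x).
Expand u² and (u')² and integrate term by term on (0, π), using: for integers n ≥ 1, ∫_0^π sin²(nx) dx = ∫_0^π cos²(nx) dx = π/2; for n ≠ n', ∫_0^π sin(nx)sin(n'x) dx = ∫_0^π cos(nx)cos(n'x) dx = 0; and by product-to-sum, ∫_0^π sin(nx)cos(n'x) dx = ½∫_0^π [sin((n+n')x) + sin((n−n')x)] dx, which is 0 when n+n' is even and 2n/(n²−n'²) when n+n' is odd (it need not vanish on (0, π)).
  u² squared terms: (-5)²·∫cos(4x)² dx = 25·π/2 = 25*π/2;  (2)²·∫sin(5x)² dx = 4·π/2 = 2*π;  (4)²·∫sin(x)² dx = 16·π/2 = 8*π.
  u² cross terms: 2·(-5)·(2)·∫cos(4x)·sin(5x) dx = -20·(10/9) = -200/9;  2·(-5)·(4)·∫cos(4x)·sin(x) dx = -40·(-2/15) = 16/3;  2·(2)·(4)·∫sin(5x)·sin(x) dx = 16·(0) = 0.
  So ∫_0^π u² dx = 25*π/2 + 2*π + 8*π − 200/9 + 16/3 + 0 = -152/9 + 45*π/2.
  (u')² squared terms: (4)²·∫cos(x)² dx = 16·π/2 = 8*π;  (10)²·∫cos(5x)² dx = 100·π/2 = 50*π;  (20)²·∫sin(4x)² dx = 400·π/2 = 200*π.
  (u')² cross terms: 2·(4)·(10)·∫cos(x)·cos(5x) dx = 80·(0) = 0;  2·(4)·(20)·∫cos(x)·sin(4x) dx = 160·(8/15) = 256/3;  2·(10)·(20)·∫cos(5x)·sin(4x) dx = 400·(-8/9) = -3200/9.
  So ∫_0^π (u')² dx = 8*π + 50*π + 200*π + 0 + 256/3 − 3200/9 = -2432/9 + 258*π.
||u||_{H^1}^2 = (-152/9 + 45*π/2) + (-2432/9 + 258*π) = -2584/9 + 561*π/2.


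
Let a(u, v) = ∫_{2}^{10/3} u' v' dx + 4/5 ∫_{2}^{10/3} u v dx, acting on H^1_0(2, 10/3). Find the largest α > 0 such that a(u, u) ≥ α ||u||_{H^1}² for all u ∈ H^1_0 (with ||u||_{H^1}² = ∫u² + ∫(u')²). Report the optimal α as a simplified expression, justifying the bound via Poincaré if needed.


α = (64 + 45*π^2)/(5*(16 + 9*π^2))

Coercivity of a(·,·) on H^1_0(2, 10/3) means a(u, u) ≥ α ||u||_{H^1}² for every u ∈ H^1_0.
The interval has length L = 4/3, and Poincaré/coercivity depend only on L. Here a(u, u) = ∫(u')² + (4/5)·∫u².
Here 0 < c = 4/5 < 1. The condition a(u,u) ≥ α||u||_{H^1}² reads (1−α)∫(u')² ≥ (α−c)∫u². Any admissible α is ≤ 1 (rapidly oscillating u have ∫u²/∫(u')² → 0), and α = 1 would force 0 ≥ (1−c)∫u², impossible since c < 1; so 1−α > 0. By the sharp Poincaré inequality on H^1_0 of an interval of length L, ∫(u')² ≥ (π/L)²∫u² with equality for the first sine mode sin(π(x−x₀)/L) (x₀ the left endpoint), so the inequality holds for all u iff (1−α)(π/L)² ≥ α − c, i.e. α ≤ ((π/L)² + c)/((π/L)² + 1) = (1 + c(L/π)²)/(1 + (L/π)²). With (π/L)² = 9*π^2/16 and c = 4/5, the largest admissible constant is α = ((π/L)² + c)/((π/L)² + 1).
Simplifying, α = (64 + 45*π^2)/(5*(16 + 9*π^2)).


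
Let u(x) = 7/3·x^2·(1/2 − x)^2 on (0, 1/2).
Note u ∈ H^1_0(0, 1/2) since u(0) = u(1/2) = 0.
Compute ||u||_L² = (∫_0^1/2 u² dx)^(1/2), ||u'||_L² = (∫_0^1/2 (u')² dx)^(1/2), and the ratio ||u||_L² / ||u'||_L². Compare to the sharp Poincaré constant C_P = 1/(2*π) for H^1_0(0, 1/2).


||u||_L² / ||u'||_L² = sqrt(3)/12 < C_P = 1/(2*π).

u(x) = 7/3·x^2·(1/2 − x)^2, so u'(x) = 7*x*(2*x - 1)*(4*x - 1)/6.
u(x) = 7/3·x^2·(1/2 − x)^2 vanishes at x = 0 and x = 1/2, so u ∈ H^1_0(0, 1/2). Differentiate via the product rule and integrate the resulting polynomials term by term.
  ∫_0^1/2 u² dx = ∫_0^1/2 (49*x^8/9 - 98*x^7/9 + 49*x^6/6 - 49*x^5/18 + 49*x^4/144) dx. Term by term:
    ∫_0^1/2 49*x^8/9 dx = 49/41472;  ∫_0^1/2 -98*x^7/9 dx = -49/9216;  ∫_0^1/2 49*x^6/6 dx = 7/768;
    ∫_0^1/2 -49*x^5/18 dx = -49/6912;  ∫_0^1/2 49*x^4/144 dx = 49/23040.
  Sum: 49/41472 − 49/9216 + 7/768 − 49/6912 + 49/23040 = 7/414720.
  ∫_0^1/2 (u')² dx = ∫_0^1/2 (784*x^6/9 - 392*x^5/3 + 637*x^4/9 - 49*x^3/3 + 49*x^2/36) dx. Term by term:
    ∫_0^1/2 784*x^6/9 dx = 7/72;  ∫_0^1/2 -392*x^5/3 dx = -49/144;  ∫_0^1/2 637*x^4/9 dx = 637/1440;
    ∫_0^1/2 -49*x^3/3 dx = -49/192;  ∫_0^1/2 49*x^2/36 dx = 49/864.
  Sum: 7/72 − 49/144 + 637/1440 − 49/192 + 49/864 = 7/8640.
∫_0^1/2 u² dx = 7/414720, so ||u||_L² = sqrt(35)/1440.
∫_0^1/2 (u')² dx = 7/8640, so ||u'||_L² = sqrt(105)/360.
Ratio ||u||_L² / ||u'||_L² = sqrt(3)/12.
Sharp Poincaré constant on H^1_0(0, 1/2) is C_P = L/π = 1/(2*π), achieved by sin(2*π·x).
A polynomial bump cannot attain the sharp Poincaré constant (only the first sine eigenfunction does), so the ratio is strictly less than C_P, consistent with ||u||_L² ≤ C_P ||u'||_L².


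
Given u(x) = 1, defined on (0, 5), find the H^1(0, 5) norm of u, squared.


||u||_{H^1}^2 = 5

The H^1 norm (squared) on an interval (0, L) is
  ||u||_{H^1}^2 = ∫_0^L u(x)^2 dx + ∫_0^L u'(x)^2 dx.
Compute u'(x) = 0.
Then u(x)^2 = 1 and u'(x)^2 = 0.
Integrate each monomial from 0 to 5 using ∫_0^5 c·x^n dx = c·5^(n+1)/(n+1):
  ∫_0^5 u(x)^2 dx = ∫_0^5 (1) dx. Term by term:
    ∫_0^5 1 dx = 5.
  ∫_0^5 u'(x)^2 dx = ∫_0^5 (0) dx. Term by term:
    ∫_0^5 0 dx = 0.
Adding: ||u||_{H^1}^2 = 5 + 0 = 5.


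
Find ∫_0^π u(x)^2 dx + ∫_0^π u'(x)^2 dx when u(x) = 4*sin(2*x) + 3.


||u||_{H^1(0,π)}^2 = 49*π

u'(x) = 8*cos(2*x).
Expand u² and (u')² and integrate term by term on (0, π), using: for integers n ≥ 1, ∫_0^π sin²(nx) dx = ∫_0^π cos²(nx) dx = π/2; for n ≠ n', ∫_0^π sin(nx)sin(n'x) dx = ∫_0^π cos(nx)cos(n'x) dx = 0; and by product-to-sum, ∫_0^π sin(nx)cos(n'x) dx = ½∫_0^π [sin((n+n')x) + sin((n−n')x)] dx, which is 0 when n+n' is even and 2n/(n²−n'²) when n+n' is odd (it need not vanish on (0, π)). For the constant mode: ∫_0^π 1 dx = π, ∫_0^π cos(nx) dx = 0, ∫_0^π sin(nx) dx = (1−(−1)^n)/n.
  u² squared terms: (3)²·∫1 dx = 9·π = 9*π;  (4)²·∫sin(2x)² dx = 16·π/2 = 8*π.
  u² cross terms: 2·(3)·(4)·∫1·sin(2x) dx = 24·(0) = 0.
  So ∫_0^π u² dx = 9*π + 8*π + 0 = 17*π.
  (u')² squared terms: (8)²·∫cos(2x)² dx = 64·π/2 = 32*π.
  So ∫_0^π (u')² dx = 32*π.
||u||_{H^1}^2 = (17*π) + (32*π) = 49*π.


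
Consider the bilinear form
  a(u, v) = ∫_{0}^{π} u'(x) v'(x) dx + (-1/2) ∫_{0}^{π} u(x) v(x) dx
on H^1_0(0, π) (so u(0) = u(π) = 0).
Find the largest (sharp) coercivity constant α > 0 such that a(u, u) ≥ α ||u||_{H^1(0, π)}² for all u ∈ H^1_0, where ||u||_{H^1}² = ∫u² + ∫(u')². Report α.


α = 1/4

Coercivity of a(·,·) on H^1_0(0, π) means a(u, u) ≥ α ||u||_{H^1}² for every u ∈ H^1_0.
The interval has length L = π, and Poincaré/coercivity depend only on L. Here a(u, u) = ∫(u')² + (-1/2)·∫u².
Here c = -1/2 < 0 with |c| < (π/L)² = 1, so coercivity still holds. The condition a(u,u) ≥ α||u||_{H^1}² reads (1−α)∫(u')² ≥ (α−c)∫u². Any admissible α is ≤ 1 (rapidly oscillating u have ∫u²/∫(u')² → 0), and α = 1 would force 0 ≥ (1−c)∫u², impossible since c < 1; so 1−α > 0. By the sharp Poincaré inequality on H^1_0 of an interval of length L, ∫(u')² ≥ (π/L)²∫u² with equality for the first sine mode sin(π(x−x₀)/L) (x₀ the left endpoint), so the inequality holds for all u iff (1−α)(π/L)² ≥ α − c, i.e. α ≤ ((π/L)² + c)/((π/L)² + 1) = (1 + c(L/π)²)/(1 + (L/π)²). (Direct route, valid since c ≤ 0: Poincaré gives c∫u² ≥ c(L/π)²∫(u')², so a(u,u) ≥ (1 + c(L/π)²)∫(u')², while ||u||_{H^1}² ≤ (1 + (L/π)²)∫(u')²; dividing yields the same α.) With (π/L)² = 1 and c = -1/2, the largest admissible constant is α = ((π/L)² + c)/((π/L)² + 1).
Simplifying, α = 1/4.


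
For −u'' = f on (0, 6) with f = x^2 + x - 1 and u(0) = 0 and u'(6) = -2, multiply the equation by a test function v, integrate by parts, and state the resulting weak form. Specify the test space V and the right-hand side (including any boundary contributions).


V = {v ∈ H^1(0, 6) : v(0) = 0} (test functions vanish at x = 0 where u is specified); weak form: ∫_0^6 u'v' dx = ∫_0^6 (x^2 + x - 1) v dx − 2·v(6) for all v ∈ V.

Multiply both sides by a test function v and integrate from 0 to 6:
  ∫_0^6 −u''(x) v(x) dx = ∫_0^6 f(x) v(x) dx.
Integrate the LHS by parts once:
  ∫_0^6 −u'' v dx = −[u'(x) v(x)]_0^6 + ∫_0^6 u'(x) v'(x) dx.
Thus ∫_0^6 u'(x) v'(x) dx = ∫_0^6 f(x) v(x) dx + [u'(x) v(x)]_0^6.
Choose V so that boundary terms are either known or forced to vanish.
Mixed BC: u(0) = 0 (Dirichlet) and u'(6) = -2 (Neumann). Define V = {v ∈ H^1(0, 6) : v(0) = 0}. Then [u' v]_0^6 = u'(6)·v(6) − u'(0)·0 = − 2·v(6).
Weak formulation: find u (satisfying any essential BC) such that ∫_0^6 u'(x) v'(x) dx = ∫_0^6 f v dx − 2·v(6) for all v ∈ V (Dirichlet at 0 absorbed into V; Neumann datum at x = 6 contributes the boundary term).
Substituting f(x) = x^2 + x - 1, the right-hand side is ∫_0^6 (x^2 + x - 1) v dx − 2·v(6).


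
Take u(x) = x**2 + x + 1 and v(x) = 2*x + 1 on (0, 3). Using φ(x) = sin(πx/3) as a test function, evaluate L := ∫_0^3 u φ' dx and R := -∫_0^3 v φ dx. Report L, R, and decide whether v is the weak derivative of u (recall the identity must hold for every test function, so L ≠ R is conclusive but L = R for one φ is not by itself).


LHS = -24/π, RHS = -24/π. Yes, v = u' weakly.

u(x) = x**2 + x + 1, classical derivative u'(x) = 2*x + 1.
φ(x) = sin(πx/3), so φ'(x) = π*cos(π*x/3)/3.
Note φ(0) = φ(3) = 0, so the boundary term u·φ vanishes.
LHS = ∫_0^3 u(x) φ'(x) dx = ∫_0^3 (π*x^2*cos(π*x/3)/3 + π*x*cos(π*x/3)/3 + π*cos(π*x/3)/3) dx. Term by term:
  ∫_0^3 π*cos(π*x/3)/3 dx = 0;  ∫_0^3 π*x*cos(π*x/3)/3 dx = -6/π;  ∫_0^3 π*x^2*cos(π*x/3)/3 dx = -18/π.
Sum: 0 − 6/π − 18/π = -24/π.
So LHS = -24/π.
∫_0^3 v(x) φ(x) dx = ∫_0^3 (2*x*sin(π*x/3) + sin(π*x/3)) dx. Term by term:
  ∫_0^3 2*x*sin(π*x/3) dx = 18/π;  ∫_0^3 sin(π*x/3) dx = 6/π.
Sum: 18/π + 6/π = 24/π.
So RHS = -∫_0^3 v(x) φ(x) dx = -24/π.
LHS = RHS, so the identity holds for this test φ.
Moreover u is smooth here and v(x) = u'(x) = 2*x + 1 pointwise, so the identity holds for every test function. Hence v is the weak derivative of u.


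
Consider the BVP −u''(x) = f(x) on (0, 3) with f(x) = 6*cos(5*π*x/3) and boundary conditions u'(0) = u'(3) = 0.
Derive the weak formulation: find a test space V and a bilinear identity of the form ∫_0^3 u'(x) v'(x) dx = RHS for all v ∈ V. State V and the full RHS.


V = H^1(0, 3) (no boundary constraint on v; u is determined up to an additive constant); weak form: ∫_0^3 u'v' dx = ∫_0^3 (6*cos(5*π*x/3)) v dx for all v ∈ V.

Multiply both sides by a test function v and integrate from 0 to 3:
  ∫_0^3 −u''(x) v(x) dx = ∫_0^3 f(x) v(x) dx.
Integrate the LHS by parts once:
  ∫_0^3 −u'' v dx = −[u'(x) v(x)]_0^3 + ∫_0^3 u'(x) v'(x) dx.
Thus ∫_0^3 u'(x) v'(x) dx = ∫_0^3 f(x) v(x) dx + [u'(x) v(x)]_0^3.
Choose V so that boundary terms are either known or forced to vanish.
u has homogeneous Neumann: u'(0) = u'(3) = 0. So [u' v]_0^3 = 0·v(3) − 0·v(0) = 0 for any v; take V = H^1(0, 3).
Weak formulation: find u (satisfying any essential BC) such that ∫_0^3 u'(x) v'(x) dx = ∫_0^3 f v dx for all v ∈ V (homogeneous Neumann, so boundary terms vanish).
Substituting f(x) = 6*cos(5*π*x/3), the right-hand side is ∫_0^3 (6*cos(5*π*x/3)) v dx.
Compatibility check (pure Neumann): taking v ≡ 1 ∈ V gives 0 = ∫_0^3 f dx + (0) − (0), i.e. ∫_0^3 f dx must equal u'(0) − u'(3) = 0. Indeed ∫_0^3 (6*cos(5*π*x/3)) dx = 0, so the data are compatible. The solution is then unique only up to an additive constant (fix it e.g. by requiring ∫_0^3 u dx = 0).


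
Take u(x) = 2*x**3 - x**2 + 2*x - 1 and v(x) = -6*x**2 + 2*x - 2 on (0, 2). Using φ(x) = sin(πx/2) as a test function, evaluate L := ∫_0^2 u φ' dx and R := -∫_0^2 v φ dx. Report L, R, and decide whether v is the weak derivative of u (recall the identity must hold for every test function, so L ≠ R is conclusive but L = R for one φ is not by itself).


LHS = -48/π + 192/π^3, RHS = -192/π^3 + 48/π. No, v is not the weak derivative of u.

u(x) = 2*x**3 - x**2 + 2*x - 1, classical derivative u'(x) = 6*x**2 - 2*x + 2.
φ(x) = sin(πx/2), so φ'(x) = π*cos(π*x/2)/2.
Note φ(0) = φ(2) = 0, so the boundary term u·φ vanishes.
LHS = ∫_0^2 u(x) φ'(x) dx = ∫_0^2 (π*x^3*cos(π*x/2) - π*x^2*cos(π*x/2)/2 + π*x*cos(π*x/2) - π*cos(π*x/2)/2) dx. Term by term:
  ∫_0^2 -π*cos(π*x/2)/2 dx = 0;  ∫_0^2 π*x*cos(π*x/2) dx = -8/π;  ∫_0^2 π*x^3*cos(π*x/2) dx = -48/π + 192/π^3;
  ∫_0^2 -π*x^2*cos(π*x/2)/2 dx = 8/π.
Sum: 0 − 8/π + -48/π + 192/π^3 + 8/π = -48/π + 192/π^3.
So LHS = -48/π + 192/π^3.
∫_0^2 v(x) φ(x) dx = ∫_0^2 (-6*x^2*sin(π*x/2) + 2*x*sin(π*x/2) - 2*sin(π*x/2)) dx. Term by term:
  ∫_0^2 -2*sin(π*x/2) dx = -8/π;  ∫_0^2 -6*x^2*sin(π*x/2) dx = -48/π + 192/π^3;  ∫_0^2 2*x*sin(π*x/2) dx = 8/π.
Sum: -8/π + -48/π + 192/π^3 + 8/π = -48/π + 192/π^3.
So RHS = -∫_0^2 v(x) φ(x) dx = -192/π^3 + 48/π.
LHS − RHS = -96/π + 384/π^3 ≠ 0, so the identity fails.
(For a valid weak derivative the identity must hold for EVERY test function, in particular this one. The failure shows v is NOT the weak derivative of u.)
Correct weak derivative would be u'(x) = 6*x**2 - 2*x + 2.


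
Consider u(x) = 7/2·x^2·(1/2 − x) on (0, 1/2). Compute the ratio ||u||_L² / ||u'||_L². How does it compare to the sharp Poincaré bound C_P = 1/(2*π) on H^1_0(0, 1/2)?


||u||_L² / ||u'||_L² = sqrt(14)/28 < C_P = 1/(2*π).

u(x) = 7/2·x^2·(1/2 − x), so u'(x) = 7*x*(1 - 3*x)/2.
u(x) = 7/2·x^2·(1/2 − x) vanishes at x = 0 and x = 1/2, so u ∈ H^1_0(0, 1/2). Differentiate via the product rule and integrate the resulting polynomials term by term.
  ∫_0^1/2 u² dx = ∫_0^1/2 (49*x^6/4 - 49*x^5/4 + 49*x^4/16) dx. Term by term:
    ∫_0^1/2 49*x^6/4 dx = 7/512;  ∫_0^1/2 -49*x^5/4 dx = -49/1536;  ∫_0^1/2 49*x^4/16 dx = 49/2560.
  Sum: 7/512 − 49/1536 + 49/2560 = 7/7680.
  ∫_0^1/2 (u')² dx = ∫_0^1/2 (441*x^4/4 - 147*x^3/2 + 49*x^2/4) dx. Term by term:
    ∫_0^1/2 441*x^4/4 dx = 441/640;  ∫_0^1/2 -147*x^3/2 dx = -147/128;  ∫_0^1/2 49*x^2/4 dx = 49/96.
  Sum: 441/640 − 147/128 + 49/96 = 49/960.
∫_0^1/2 u² dx = 7/7680, so ||u||_L² = sqrt(210)/480.
∫_0^1/2 (u')² dx = 49/960, so ||u'||_L² = 7*sqrt(15)/120.
Ratio ||u||_L² / ||u'||_L² = sqrt(14)/28.
Sharp Poincaré constant on H^1_0(0, 1/2) is C_P = L/π = 1/(2*π), achieved by sin(2*π·x).
A polynomial bump cannot attain the sharp Poincaré constant (only the first sine eigenfunction does), so the ratio is strictly less than C_P, consistent with ||u||_L² ≤ C_P ||u'||_L².


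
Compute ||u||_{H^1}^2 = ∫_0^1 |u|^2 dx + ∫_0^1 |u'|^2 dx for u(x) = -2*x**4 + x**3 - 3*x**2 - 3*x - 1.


||u||_{H^1}^2 = 6781/90

The H^1 norm (squared) on an interval (0, L) is
  ||u||_{H^1}^2 = ∫_0^L u(x)^2 dx + ∫_0^L u'(x)^2 dx.
Compute u'(x) = -8*x**3 + 3*x**2 - 6*x - 3.
Then u(x)^2 = 4*x**8 - 4*x**7 + 13*x**6 + 6*x**5 + 7*x**4 + 16*x**3 + 15*x**2 + 6*x + 1 and u'(x)^2 = 64*x**6 - 48*x**5 + 105*x**4 + 12*x**3 + 18*x**2 + 36*x + 9.
Integrate each monomial from 0 to 1 using ∫_0^1 c·x^n dx = c·1^(n+1)/(n+1):
  ∫_0^1 u(x)^2 dx = ∫_0^1 (4*x^8 - 4*x^7 + 13*x^6 + 6*x^5 + 7*x^4 + 16*x^3 + 15*x^2 + 6*x + 1) dx. Term by term:
    ∫_0^1 4*x^8 dx = 4/9;  ∫_0^1 -4*x^7 dx = -1/2;  ∫_0^1 13*x^6 dx = 13/7;
    ∫_0^1 6*x^5 dx = 1;  ∫_0^1 7*x^4 dx = 7/5;  ∫_0^1 16*x^3 dx = 4;
    ∫_0^1 15*x^2 dx = 5;  ∫_0^1 6*x dx = 3;  ∫_0^1 1 dx = 1.
  Sum: 4/9 − 1/2 + 13/7 + 1 + 7/5 + 4 + 5 + 3 + 1 = 10837/630.
  ∫_0^1 u'(x)^2 dx = ∫_0^1 (64*x^6 - 48*x^5 + 105*x^4 + 12*x^3 + 18*x^2 + 36*x + 9) dx. Term by term:
    ∫_0^1 64*x^6 dx = 64/7;  ∫_0^1 -48*x^5 dx = -8;  ∫_0^1 105*x^4 dx = 21;
    ∫_0^1 12*x^3 dx = 3;  ∫_0^1 18*x^2 dx = 6;  ∫_0^1 36*x dx = 18;
    ∫_0^1 9 dx = 9.
  Sum: 64/7 − 8 + 21 + 3 + 6 + 18 + 9 = 407/7.
Adding: ||u||_{H^1}^2 = 10837/630 + 407/7 = 6781/90.


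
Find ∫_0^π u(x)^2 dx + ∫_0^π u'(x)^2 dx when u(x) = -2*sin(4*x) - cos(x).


||u||_{H^1(0,π)}^2 = 64/15 + 35*π

u'(x) = sin(x) - 8*cos(4*x).
Expand u² and (u')² and integrate term by term on (0, π), using: for integers n ≥ 1, ∫_0^π sin²(nx) dx = ∫_0^π cos²(nx) dx = π/2; for n ≠ n', ∫_0^π sin(nx)sin(n'x) dx = ∫_0^π cos(nx)cos(n'x) dx = 0; and by product-to-sum, ∫_0^π sin(nx)cos(n'x) dx = ½∫_0^π [sin((n+n')x) + sin((n−n')x)] dx, which is 0 when n+n' is even and 2n/(n²−n'²) when n+n' is odd (it need not vanish on (0, π)).
  u² squared terms: (-1)²·∫cos(x)² dx = 1·π/2 = π/2;  (-2)²·∫sin(4x)² dx = 4·π/2 = 2*π.
  u² cross terms: 2·(-1)·(-2)·∫cos(x)·sin(4x) dx = 4·(8/15) = 32/15.
  So ∫_0^π u² dx = π/2 + 2*π + 32/15 = 32/15 + 5*π/2.
  (u')² squared terms: (-8)²·∫cos(4x)² dx = 64·π/2 = 32*π;  (1)²·∫sin(x)² dx = 1·π/2 = π/2.
  (u')² cross terms: 2·(-8)·(1)·∫cos(4x)·sin(x) dx = -16·(-2/15) = 32/15.
  So ∫_0^π (u')² dx = 32*π + π/2 + 32/15 = 32/15 + 65*π/2.
||u||_{H^1}^2 = (32/15 + 5*π/2) + (32/15 + 65*π/2) = 64/15 + 35*π.


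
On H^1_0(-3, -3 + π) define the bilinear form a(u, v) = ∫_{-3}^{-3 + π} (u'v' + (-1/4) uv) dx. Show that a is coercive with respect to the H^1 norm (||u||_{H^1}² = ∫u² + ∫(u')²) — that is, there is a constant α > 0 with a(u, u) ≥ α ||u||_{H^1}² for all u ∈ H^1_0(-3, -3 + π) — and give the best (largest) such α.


α = 3/8

Coercivity of a(·,·) on H^1_0(-3, -3 + π) means a(u, u) ≥ α ||u||_{H^1}² for every u ∈ H^1_0.
The interval has length L = π, and Poincaré/coercivity depend only on L. Here a(u, u) = ∫(u')² + (-1/4)·∫u².
Here c = -1/4 < 0 with |c| < (π/L)² = 1, so coercivity still holds. The condition a(u,u) ≥ α||u||_{H^1}² reads (1−α)∫(u')² ≥ (α−c)∫u². Any admissible α is ≤ 1 (rapidly oscillating u have ∫u²/∫(u')² → 0), and α = 1 would force 0 ≥ (1−c)∫u², impossible since c < 1; so 1−α > 0. By the sharp Poincaré inequality on H^1_0 of an interval of length L, ∫(u')² ≥ (π/L)²∫u² with equality for the first sine mode sin(π(x−x₀)/L) (x₀ the left endpoint), so the inequality holds for all u iff (1−α)(π/L)² ≥ α − c, i.e. α ≤ ((π/L)² + c)/((π/L)² + 1) = (1 + c(L/π)²)/(1 + (L/π)²). (Direct route, valid since c ≤ 0: Poincaré gives c∫u² ≥ c(L/π)²∫(u')², so a(u,u) ≥ (1 + c(L/π)²)∫(u')², while ||u||_{H^1}² ≤ (1 + (L/π)²)∫(u')²; dividing yields the same α.) With (π/L)² = 1 and c = -1/4, the largest admissible constant is α = ((π/L)² + c)/((π/L)² + 1).
Simplifying, α = 3/8.


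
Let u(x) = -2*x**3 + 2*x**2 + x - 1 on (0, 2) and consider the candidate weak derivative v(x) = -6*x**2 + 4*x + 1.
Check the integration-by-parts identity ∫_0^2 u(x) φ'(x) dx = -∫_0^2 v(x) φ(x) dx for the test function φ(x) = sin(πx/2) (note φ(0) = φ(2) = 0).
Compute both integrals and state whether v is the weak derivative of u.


LHS = -192/π^3 + 28/π, RHS = -192/π^3 + 28/π. Yes, v = u' weakly.

u(x) = -2*x**3 + 2*x**2 + x - 1, classical derivative u'(x) = -6*x**2 + 4*x + 1.
φ(x) = sin(πx/2), so φ'(x) = π*cos(π*x/2)/2.
Note φ(0) = φ(2) = 0, so the boundary term u·φ vanishes.
LHS = ∫_0^2 u(x) φ'(x) dx = ∫_0^2 (-π*x^3*cos(π*x/2) + π*x^2*cos(π*x/2) + π*x*cos(π*x/2)/2 - π*cos(π*x/2)/2) dx. Term by term:
  ∫_0^2 -π*cos(π*x/2)/2 dx = 0;  ∫_0^2 π*x^2*cos(π*x/2) dx = -16/π;  ∫_0^2 π*x*cos(π*x/2)/2 dx = -4/π;
  ∫_0^2 -π*x^3*cos(π*x/2) dx = -192/π^3 + 48/π.
Sum: 0 − 16/π − 4/π + -192/π^3 + 48/π = -192/π^3 + 28/π.
So LHS = -192/π^3 + 28/π.
∫_0^2 v(x) φ(x) dx = ∫_0^2 (-6*x^2*sin(π*x/2) + 4*x*sin(π*x/2) + sin(π*x/2)) dx. Term by term:
  ∫_0^2 -6*x^2*sin(π*x/2) dx = -48/π + 192/π^3;  ∫_0^2 4*x*sin(π*x/2) dx = 16/π;  ∫_0^2 sin(π*x/2) dx = 4/π.
Sum: -48/π + 192/π^3 + 16/π + 4/π = -28/π + 192/π^3.
So RHS = -∫_0^2 v(x) φ(x) dx = -192/π^3 + 28/π.
LHS = RHS, so the identity holds for this test φ.
Moreover u is smooth here and v(x) = u'(x) = -6*x**2 + 4*x + 1 pointwise, so the identity holds for every test function. Hence v is the weak derivative of u.


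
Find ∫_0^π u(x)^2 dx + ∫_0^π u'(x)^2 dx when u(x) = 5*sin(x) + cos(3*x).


||u||_{H^1(0,π)}^2 = 30*π

u'(x) = -3*sin(3*x) + 5*cos(x).
Expand u² and (u')² and integrate term by term on (0, π), using: for integers n ≥ 1, ∫_0^π sin²(nx) dx = ∫_0^π cos²(nx) dx = π/2; for n ≠ n', ∫_0^π sin(nx)sin(n'x) dx = ∫_0^π cos(nx)cos(n'x) dx = 0; and by product-to-sum, ∫_0^π sin(nx)cos(n'x) dx = ½∫_0^π [sin((n+n')x) + sin((n−n')x)] dx, which is 0 when n+n' is even and 2n/(n²−n'²) when n+n' is odd (it need not vanish on (0, π)).
  u² squared terms: (5)²·∫sin(x)² dx = 25·π/2 = 25*π/2;  (1)²·∫cos(3x)² dx = 1·π/2 = π/2.
  u² cross terms: 2·(5)·(1)·∫sin(x)·cos(3x) dx = 10·(0) = 0.
  So ∫_0^π u² dx = 25*π/2 + π/2 + 0 = 13*π.
  (u')² squared terms: (-3)²·∫sin(3x)² dx = 9·π/2 = 9*π/2;  (5)²·∫cos(x)² dx = 25·π/2 = 25*π/2.
  (u')² cross terms: 2·(-3)·(5)·∫sin(3x)·cos(x) dx = -30·(0) = 0.
  So ∫_0^π (u')² dx = 9*π/2 + 25*π/2 + 0 = 17*π.
||u||_{H^1}^2 = (13*π) + (17*π) = 30*π.


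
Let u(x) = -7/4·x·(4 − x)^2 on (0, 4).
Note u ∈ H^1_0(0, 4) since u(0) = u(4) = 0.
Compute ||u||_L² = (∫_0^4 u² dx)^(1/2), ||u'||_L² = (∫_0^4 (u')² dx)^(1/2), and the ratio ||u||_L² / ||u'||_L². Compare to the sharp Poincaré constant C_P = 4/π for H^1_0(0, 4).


||u||_L² / ||u'||_L² = 2*sqrt(14)/7 < C_P = 4/π.

u(x) = -7/4·x·(4 − x)^2, so u'(x) = 7*(4 - 3*x)*(x/4 - 1).
u(x) = -7/4·x·(4 − x)^2 vanishes at x = 0 and x = 4, so u ∈ H^1_0(0, 4). Differentiate via the product rule and integrate the resulting polynomials term by term.
  ∫_0^4 u² dx = ∫_0^4 (49*x^6/16 - 49*x^5 + 294*x^4 - 784*x^3 + 784*x^2) dx. Term by term:
    ∫_0^4 49*x^6/16 dx = 7168;  ∫_0^4 -49*x^5 dx = -100352/3;  ∫_0^4 294*x^4 dx = 301056/5;
    ∫_0^4 -784*x^3 dx = -50176;  ∫_0^4 784*x^2 dx = 50176/3.
  Sum: 7168 − 100352/3 + 301056/5 − 50176 + 50176/3 = 7168/15.
  ∫_0^4 (u')² dx = ∫_0^4 (441*x^4/16 - 294*x^3 + 1078*x^2 - 1568*x + 784) dx. Term by term:
    ∫_0^4 441*x^4/16 dx = 28224/5;  ∫_0^4 -294*x^3 dx = -18816;  ∫_0^4 1078*x^2 dx = 68992/3;
    ∫_0^4 -1568*x dx = -12544;  ∫_0^4 784 dx = 3136.
  Sum: 28224/5 − 18816 + 68992/3 − 12544 + 3136 = 6272/15.
∫_0^4 u² dx = 7168/15, so ||u||_L² = 32*sqrt(105)/15.
∫_0^4 (u')² dx = 6272/15, so ||u'||_L² = 56*sqrt(30)/15.
Ratio ||u||_L² / ||u'||_L² = 2*sqrt(14)/7.
Sharp Poincaré constant on H^1_0(0, 4) is C_P = L/π = 4/π, achieved by sin(π/4·x).
A polynomial bump cannot attain the sharp Poincaré constant (only the first sine eigenfunction does), so the ratio is strictly less than C_P, consistent with ||u||_L² ≤ C_P ||u'||_L².
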